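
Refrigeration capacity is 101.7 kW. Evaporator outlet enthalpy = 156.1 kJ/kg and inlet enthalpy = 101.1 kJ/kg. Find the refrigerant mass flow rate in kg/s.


dh = 156.1 - 101.1 = 55.0 kJ/kg
m_dot = Q / dh = 101.7 / 55.0 = 1.8491 kg/s

1.8491


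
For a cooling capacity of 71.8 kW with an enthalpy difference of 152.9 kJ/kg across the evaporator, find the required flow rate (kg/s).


m_dot = Q / dh
m_dot = 71.8 / 152.9
m_dot = 0.4696 kg/s

0.4696


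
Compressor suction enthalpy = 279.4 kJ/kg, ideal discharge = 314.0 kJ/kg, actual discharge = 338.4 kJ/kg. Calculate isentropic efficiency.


dh_ideal = 314.0 - 279.4 = 34.6 kJ/kg
dh_actual = 338.4 - 279.4 = 59.0 kJ/kg
eta_s = dh_ideal / dh_actual = 34.6 / 59.0
eta_s = 0.5864

0.5864


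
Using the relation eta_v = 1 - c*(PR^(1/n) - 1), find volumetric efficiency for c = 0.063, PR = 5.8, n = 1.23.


PR^(1/n) = 5.8^(1/1.23) = 4.17516041
eta_v = 1 - 0.063 * (4.17516041 - 1)
eta_v = 0.8

0.8


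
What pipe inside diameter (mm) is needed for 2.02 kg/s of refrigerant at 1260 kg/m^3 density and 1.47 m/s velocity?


A = m_dot / (rho * v) = 2.02 / (1260 * 1.47) = 0.001090594968 m^2
d = sqrt(4*A/pi) * 1000
d = 37.3 mm

37.3


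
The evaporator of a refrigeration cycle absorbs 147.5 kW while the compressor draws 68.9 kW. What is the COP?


COP = Q_evap / W
COP = 147.5 / 68.9
COP = 2.141

2.141


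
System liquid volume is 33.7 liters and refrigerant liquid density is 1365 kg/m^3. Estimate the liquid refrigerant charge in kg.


Charge = V * rho / 1000
Charge = 33.7 * 1365 / 1000
Charge = 46.0 kg

46.0


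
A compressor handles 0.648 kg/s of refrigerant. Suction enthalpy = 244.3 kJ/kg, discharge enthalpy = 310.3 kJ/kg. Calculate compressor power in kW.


dh = 310.3 - 244.3 = 66.0 kJ/kg
W = m_dot * dh = 0.648 * 66.0 = 42.77 kW

42.77


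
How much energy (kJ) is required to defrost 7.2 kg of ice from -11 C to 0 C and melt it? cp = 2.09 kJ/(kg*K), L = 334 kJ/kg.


Sensible heat = cp * dT = 2.09 * 11 = 22.99 kJ/kg
Total per kg = 22.99 + 334 = 356.99 kJ/kg
Q = m * total = 7.2 * 356.99
Q = 2570.3 kJ

2570.3


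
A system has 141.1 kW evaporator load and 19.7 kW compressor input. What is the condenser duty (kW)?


Q_cond = Q_evap + W
Q_cond = 141.1 + 19.7
Q_cond = 160.8 kW

160.8


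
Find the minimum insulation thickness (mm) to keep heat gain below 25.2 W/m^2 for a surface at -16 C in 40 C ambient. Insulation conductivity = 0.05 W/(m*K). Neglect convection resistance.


dT = 40 - (-16) = 56 K
thickness = k * dT / q_max * 1000
thickness = 0.05 * 56 / 25.2 * 1000
thickness = 111.1 mm

111.1


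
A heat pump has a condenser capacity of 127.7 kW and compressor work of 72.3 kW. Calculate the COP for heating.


COP_hp = Q_cond / W
COP_hp = 127.7 / 72.3
COP_hp = 1.766

1.766


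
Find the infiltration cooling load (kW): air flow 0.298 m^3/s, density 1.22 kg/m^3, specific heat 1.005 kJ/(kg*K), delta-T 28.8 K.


Q = V_dot * rho * cp * dT
Q = 0.298 * 1.22 * 1.005 * 28.8
Q = 10.523 kW

10.523


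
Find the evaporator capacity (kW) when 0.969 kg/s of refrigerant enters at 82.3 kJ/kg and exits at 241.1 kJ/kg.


dh = 241.1 - 82.3 = 158.8 kJ/kg
Q_evap = m_dot * dh = 0.969 * 158.8
Q_evap = 153.88 kW

153.88


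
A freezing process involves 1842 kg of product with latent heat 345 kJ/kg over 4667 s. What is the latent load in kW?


Q_lat = m * h_fg / t
Q_lat = 1842 * 345 / 4667
Q_lat = 136.17 kW

136.17


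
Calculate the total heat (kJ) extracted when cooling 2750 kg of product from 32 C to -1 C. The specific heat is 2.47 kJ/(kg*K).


dT = 32 - (-1) = 33 K
Q = m * cp * dT = 2750 * 2.47 * 33
Q = 224153 kJ

224153


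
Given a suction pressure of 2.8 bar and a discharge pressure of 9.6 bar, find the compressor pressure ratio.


PR = P_high / P_low
PR = 9.6 / 2.8
PR = 3.429

3.429


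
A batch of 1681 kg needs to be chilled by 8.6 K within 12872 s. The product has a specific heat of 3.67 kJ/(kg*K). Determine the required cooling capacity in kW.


Q = m * cp * dT / t
Q = 1681 * 3.67 * 8.6 / 12872
Q = 4.122 kW

4.122


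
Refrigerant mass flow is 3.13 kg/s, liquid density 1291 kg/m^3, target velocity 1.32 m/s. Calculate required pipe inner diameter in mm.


A = m_dot / (rho * v) = 3.13 / (1291 * 1.32) = 0.001836725113 m^2
d = sqrt(4*A/pi) * 1000
d = 48.4 mm

48.4


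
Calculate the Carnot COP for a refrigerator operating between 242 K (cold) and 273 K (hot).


dT = 273 - 242 = 31 K
COP_carnot = T_cold / dT = 242 / 31
COP_carnot = 7.806

7.806


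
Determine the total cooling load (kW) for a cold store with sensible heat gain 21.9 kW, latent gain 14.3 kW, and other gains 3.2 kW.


Q_total = Q_s + Q_l + Q_misc
Q_total = 21.9 + 14.3 + 3.2
Q_total = 39.4 kW

39.4


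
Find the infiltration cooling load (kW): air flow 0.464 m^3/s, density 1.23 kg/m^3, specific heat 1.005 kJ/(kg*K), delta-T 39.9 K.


Q = V_dot * rho * cp * dT
Q = 0.464 * 1.23 * 1.005 * 39.9
Q = 22.886 kW

22.886


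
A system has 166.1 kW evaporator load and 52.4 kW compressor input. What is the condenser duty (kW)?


Q_cond = Q_evap + W
Q_cond = 166.1 + 52.4
Q_cond = 218.5 kW

218.5


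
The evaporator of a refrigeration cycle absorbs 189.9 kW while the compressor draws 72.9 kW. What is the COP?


COP = Q_evap / W
COP = 189.9 / 72.9
COP = 2.605

2.605


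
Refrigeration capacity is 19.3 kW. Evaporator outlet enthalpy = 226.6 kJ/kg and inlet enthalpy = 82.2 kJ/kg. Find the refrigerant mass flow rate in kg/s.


dh = 226.6 - 82.2 = 144.4 kJ/kg
m_dot = Q / dh = 19.3 / 144.4 = 0.1337 kg/s

0.1337


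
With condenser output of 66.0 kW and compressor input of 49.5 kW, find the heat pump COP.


COP_hp = Q_cond / W
COP_hp = 66.0 / 49.5
COP_hp = 1.333

1.333


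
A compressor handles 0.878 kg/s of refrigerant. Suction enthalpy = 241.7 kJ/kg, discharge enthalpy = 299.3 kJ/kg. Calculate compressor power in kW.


dh = 299.3 - 241.7 = 57.6 kJ/kg
W = m_dot * dh = 0.878 * 57.6 = 50.57 kW

50.57


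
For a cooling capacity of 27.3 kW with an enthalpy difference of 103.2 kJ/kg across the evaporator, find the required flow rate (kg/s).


m_dot = Q / dh
m_dot = 27.3 / 103.2
m_dot = 0.2645 kg/s

0.2645


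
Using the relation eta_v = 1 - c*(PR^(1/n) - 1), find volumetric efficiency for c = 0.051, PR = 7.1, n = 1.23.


PR^(1/n) = 7.1^(1/1.23) = 4.92130134
eta_v = 1 - 0.051 * (4.92130134 - 1)
eta_v = 0.8

0.8


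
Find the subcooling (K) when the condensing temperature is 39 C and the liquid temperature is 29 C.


Subcooling = T_cond - T_liquid
Subcooling = 39 - 29
Subcooling = 10 K

10


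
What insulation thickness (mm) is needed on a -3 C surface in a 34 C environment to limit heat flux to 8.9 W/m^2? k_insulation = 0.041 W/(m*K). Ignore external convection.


dT = 34 - (-3) = 37 K
thickness = k * dT / q_max * 1000
thickness = 0.041 * 37 / 8.9 * 1000
thickness = 170.4 mm

170.4


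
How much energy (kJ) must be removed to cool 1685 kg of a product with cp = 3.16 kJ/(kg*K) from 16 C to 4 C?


dT = 16 - (4) = 12 K
Q = m * cp * dT = 1685 * 3.16 * 12
Q = 63895 kJ

63895


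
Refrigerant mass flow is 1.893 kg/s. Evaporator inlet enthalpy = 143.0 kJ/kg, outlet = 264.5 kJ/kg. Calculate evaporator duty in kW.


dh = 264.5 - 143.0 = 121.5 kJ/kg
Q_evap = m_dot * dh = 1.893 * 121.5
Q_evap = 230.0 kW

230.0


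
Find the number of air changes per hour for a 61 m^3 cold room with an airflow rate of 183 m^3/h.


ACH = flow / volume
ACH = 183 / 61
ACH = 3.0

3.0


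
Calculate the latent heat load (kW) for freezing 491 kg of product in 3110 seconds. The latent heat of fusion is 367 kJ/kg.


Q_lat = m * h_fg / t
Q_lat = 491 * 367 / 3110
Q_lat = 57.94 kW

57.94


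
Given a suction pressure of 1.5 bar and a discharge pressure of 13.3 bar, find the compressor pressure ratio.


PR = P_high / P_low
PR = 13.3 / 1.5
PR = 8.867

8.867


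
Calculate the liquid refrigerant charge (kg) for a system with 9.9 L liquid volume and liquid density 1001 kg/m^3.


Charge = V * rho / 1000
Charge = 9.9 * 1001 / 1000
Charge = 9.91 kg

9.91


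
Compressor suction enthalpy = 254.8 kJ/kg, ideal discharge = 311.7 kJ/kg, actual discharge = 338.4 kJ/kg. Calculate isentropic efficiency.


dh_ideal = 311.7 - 254.8 = 56.9 kJ/kg
dh_actual = 338.4 - 254.8 = 83.6 kJ/kg
eta_s = dh_ideal / dh_actual = 56.9 / 83.6
eta_s = 0.6806

0.6806


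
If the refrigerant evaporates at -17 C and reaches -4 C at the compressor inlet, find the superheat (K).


Superheat = T_suction - T_evap
Superheat = -4 - (-17)
Superheat = 13 K

13


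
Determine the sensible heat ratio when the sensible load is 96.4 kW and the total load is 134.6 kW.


SHR = Q_sensible / Q_total
SHR = 96.4 / 134.6
SHR = 0.716

0.716


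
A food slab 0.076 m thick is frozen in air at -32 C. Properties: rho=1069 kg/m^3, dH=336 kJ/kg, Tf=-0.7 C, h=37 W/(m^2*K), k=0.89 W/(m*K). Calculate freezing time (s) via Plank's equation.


dT = -0.7 - (-32) = 31.3 K
term1 = a/(2h) = 0.076/(2*37) = 0.001027027027
term2 = a^2/(8k) = 0.076^2/(8*0.89) = 0.0008112359551
t = rho*dH*1000/dT * (term1 + term2)
t = 1069*336*1000/31.3 * (0.001027027027 + 0.0008112359551)
t = 21095 s

21095


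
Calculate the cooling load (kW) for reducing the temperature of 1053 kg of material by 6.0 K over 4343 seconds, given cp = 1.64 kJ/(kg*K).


Q = m * cp * dT / t
Q = 1053 * 1.64 * 6.0 / 4343
Q = 2.386 kW

2.386


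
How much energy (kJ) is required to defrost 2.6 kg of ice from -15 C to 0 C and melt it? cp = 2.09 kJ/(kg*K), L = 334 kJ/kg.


Sensible heat = cp * dT = 2.09 * 15 = 31.35 kJ/kg
Total per kg = 31.35 + 334 = 365.35 kJ/kg
Q = m * total = 2.6 * 365.35
Q = 949.9 kJ

949.9


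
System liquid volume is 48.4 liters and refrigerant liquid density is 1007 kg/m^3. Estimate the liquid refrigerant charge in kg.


Charge = V * rho / 1000
Charge = 48.4 * 1007 / 1000
Charge = 48.74 kg

48.74


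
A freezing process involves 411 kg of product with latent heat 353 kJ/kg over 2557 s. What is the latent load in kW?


Q_lat = m * h_fg / t
Q_lat = 411 * 353 / 2557
Q_lat = 56.74 kW

56.74


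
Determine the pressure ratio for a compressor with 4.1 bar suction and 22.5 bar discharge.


PR = P_high / P_low
PR = 22.5 / 4.1
PR = 5.488

5.488


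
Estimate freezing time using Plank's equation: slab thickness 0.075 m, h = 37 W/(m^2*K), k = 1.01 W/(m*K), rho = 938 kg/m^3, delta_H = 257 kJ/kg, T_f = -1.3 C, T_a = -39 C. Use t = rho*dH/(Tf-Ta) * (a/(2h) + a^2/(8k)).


dT = -1.3 - (-39) = 37.7 K
term1 = a/(2h) = 0.075/(2*37) = 0.001013513514
term2 = a^2/(8k) = 0.075^2/(8*1.01) = 0.0006961633663
t = rho*dH*1000/dT * (term1 + term2)
t = 938*257*1000/37.7 * (0.001013513514 + 0.0006961633663)
t = 10932 s

10932


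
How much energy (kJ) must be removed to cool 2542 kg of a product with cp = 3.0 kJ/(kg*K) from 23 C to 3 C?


dT = 23 - (3) = 20 K
Q = m * cp * dT = 2542 * 3.0 * 20
Q = 152520 kJ

152520


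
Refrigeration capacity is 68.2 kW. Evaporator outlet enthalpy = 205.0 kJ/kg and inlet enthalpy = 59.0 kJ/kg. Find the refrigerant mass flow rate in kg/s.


dh = 205.0 - 59.0 = 146.0 kJ/kg
m_dot = Q / dh = 68.2 / 146.0 = 0.4671 kg/s

0.4671


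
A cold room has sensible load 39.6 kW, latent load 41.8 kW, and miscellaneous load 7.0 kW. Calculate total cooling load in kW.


Q_total = Q_s + Q_l + Q_misc
Q_total = 39.6 + 41.8 + 7.0
Q_total = 88.4 kW

88.4


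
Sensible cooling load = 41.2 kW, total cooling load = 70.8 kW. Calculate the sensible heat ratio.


SHR = Q_sensible / Q_total
SHR = 41.2 / 70.8
SHR = 0.582

0.582


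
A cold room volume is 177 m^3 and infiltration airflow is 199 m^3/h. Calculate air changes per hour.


ACH = flow / volume
ACH = 199 / 177
ACH = 1.124

1.124


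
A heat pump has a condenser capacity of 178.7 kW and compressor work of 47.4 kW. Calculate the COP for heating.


COP_hp = Q_cond / W
COP_hp = 178.7 / 47.4
COP_hp = 3.77

3.77


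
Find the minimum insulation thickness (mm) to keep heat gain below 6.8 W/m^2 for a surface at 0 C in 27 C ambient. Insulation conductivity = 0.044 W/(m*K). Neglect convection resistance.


dT = 27 - (0) = 27 K
thickness = k * dT / q_max * 1000
thickness = 0.044 * 27 / 6.8 * 1000
thickness = 174.7 mm

174.7


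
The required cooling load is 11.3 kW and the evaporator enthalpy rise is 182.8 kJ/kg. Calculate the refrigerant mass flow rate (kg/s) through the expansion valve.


m_dot = Q / dh
m_dot = 11.3 / 182.8
m_dot = 0.0618 kg/s

0.0618


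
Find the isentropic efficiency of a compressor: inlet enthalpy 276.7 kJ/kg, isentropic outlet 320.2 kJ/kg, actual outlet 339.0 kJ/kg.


dh_ideal = 320.2 - 276.7 = 43.5 kJ/kg
dh_actual = 339.0 - 276.7 = 62.3 kJ/kg
eta_s = dh_ideal / dh_actual = 43.5 / 62.3
eta_s = 0.6982

0.6982


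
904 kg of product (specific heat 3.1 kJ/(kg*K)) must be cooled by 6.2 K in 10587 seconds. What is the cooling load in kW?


Q = m * cp * dT / t
Q = 904 * 3.1 * 6.2 / 10587
Q = 1.641 kW

1.641


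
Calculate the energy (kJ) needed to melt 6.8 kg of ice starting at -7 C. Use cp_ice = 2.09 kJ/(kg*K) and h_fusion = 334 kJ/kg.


Sensible heat = cp * dT = 2.09 * 7 = 14.63 kJ/kg
Total per kg = 14.63 + 334 = 348.63 kJ/kg
Q = m * total = 6.8 * 348.63
Q = 2370.7 kJ

2370.7


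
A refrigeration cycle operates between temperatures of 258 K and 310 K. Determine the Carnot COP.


dT = 310 - 258 = 52 K
COP_carnot = T_cold / dT = 258 / 52
COP_carnot = 4.962

4.962


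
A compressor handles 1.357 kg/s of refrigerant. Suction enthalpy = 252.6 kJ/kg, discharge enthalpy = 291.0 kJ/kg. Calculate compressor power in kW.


dh = 291.0 - 252.6 = 38.4 kJ/kg
W = m_dot * dh = 1.357 * 38.4 = 52.11 kW

52.11


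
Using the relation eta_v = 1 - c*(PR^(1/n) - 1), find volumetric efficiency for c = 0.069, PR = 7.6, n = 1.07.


PR^(1/n) = 7.6^(1/1.07) = 6.6556469
eta_v = 1 - 0.069 * (6.6556469 - 1)
eta_v = 0.6098

0.6098


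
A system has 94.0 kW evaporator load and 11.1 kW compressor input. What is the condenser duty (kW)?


Q_cond = Q_evap + W
Q_cond = 94.0 + 11.1
Q_cond = 105.1 kW

105.1


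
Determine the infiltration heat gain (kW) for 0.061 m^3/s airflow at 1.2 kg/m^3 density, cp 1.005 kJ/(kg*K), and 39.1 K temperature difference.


Q = V_dot * rho * cp * dT
Q = 0.061 * 1.2 * 1.005 * 39.1
Q = 2.876 kW

2.876


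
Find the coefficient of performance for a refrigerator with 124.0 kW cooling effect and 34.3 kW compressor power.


COP = Q_evap / W
COP = 124.0 / 34.3
COP = 3.615

3.615


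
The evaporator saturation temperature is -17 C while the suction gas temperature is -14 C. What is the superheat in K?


Superheat = T_suction - T_evap
Superheat = -14 - (-17)
Superheat = 3 K

3


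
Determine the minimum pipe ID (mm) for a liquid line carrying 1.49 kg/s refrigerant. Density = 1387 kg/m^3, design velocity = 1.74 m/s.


A = m_dot / (rho * v) = 1.49 / (1387 * 1.74) = 0.0006173913764 m^2
d = sqrt(4*A/pi) * 1000
d = 28.0 mm

28.0


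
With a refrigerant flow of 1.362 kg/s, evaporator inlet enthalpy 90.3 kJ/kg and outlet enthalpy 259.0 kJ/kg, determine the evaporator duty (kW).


dh = 259.0 - 90.3 = 168.7 kJ/kg
Q_evap = m_dot * dh = 1.362 * 168.7
Q_evap = 229.77 kW

229.77


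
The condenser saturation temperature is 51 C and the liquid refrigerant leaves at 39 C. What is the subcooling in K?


Subcooling = T_cond - T_liquid
Subcooling = 51 - 39
Subcooling = 12 K

12


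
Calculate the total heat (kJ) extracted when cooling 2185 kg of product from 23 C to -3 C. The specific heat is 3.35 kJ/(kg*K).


dT = 23 - (-3) = 26 K
Q = m * cp * dT = 2185 * 3.35 * 26
Q = 190314 kJ

190314


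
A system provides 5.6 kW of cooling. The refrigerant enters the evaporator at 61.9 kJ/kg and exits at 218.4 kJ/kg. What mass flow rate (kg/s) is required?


dh = 218.4 - 61.9 = 156.5 kJ/kg
m_dot = Q / dh = 5.6 / 156.5 = 0.0358 kg/s

0.0358


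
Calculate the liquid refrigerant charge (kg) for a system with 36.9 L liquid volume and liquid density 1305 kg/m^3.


Charge = V * rho / 1000
Charge = 36.9 * 1305 / 1000
Charge = 48.15 kg

48.15


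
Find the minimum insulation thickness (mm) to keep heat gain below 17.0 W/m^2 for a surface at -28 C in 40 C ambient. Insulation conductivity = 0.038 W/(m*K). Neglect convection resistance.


dT = 40 - (-28) = 68 K
thickness = k * dT / q_max * 1000
thickness = 0.038 * 68 / 17.0 * 1000
thickness = 152.0 mm

152.0


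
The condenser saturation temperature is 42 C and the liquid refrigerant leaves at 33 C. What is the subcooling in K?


Subcooling = T_cond - T_liquid
Subcooling = 42 - 33
Subcooling = 9 K

9


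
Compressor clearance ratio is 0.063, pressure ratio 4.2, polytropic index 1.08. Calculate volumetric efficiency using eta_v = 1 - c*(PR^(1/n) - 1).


PR^(1/n) = 4.2^(1/1.08) = 3.77644076
eta_v = 1 - 0.063 * (3.77644076 - 1)
eta_v = 0.8251

0.8251


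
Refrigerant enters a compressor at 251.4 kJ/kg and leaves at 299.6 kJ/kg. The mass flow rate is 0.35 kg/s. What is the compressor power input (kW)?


dh = 299.6 - 251.4 = 48.2 kJ/kg
W = m_dot * dh = 0.35 * 48.2 = 16.87 kW

16.87


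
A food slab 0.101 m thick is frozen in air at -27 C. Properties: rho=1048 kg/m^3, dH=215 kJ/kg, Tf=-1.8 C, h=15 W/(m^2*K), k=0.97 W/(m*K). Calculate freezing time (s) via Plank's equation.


dT = -1.8 - (-27) = 25.2 K
term1 = a/(2h) = 0.101/(2*15) = 0.003366666667
term2 = a^2/(8k) = 0.101^2/(8*0.97) = 0.001314561856
t = rho*dH*1000/dT * (term1 + term2)
t = 1048*215*1000/25.2 * (0.003366666667 + 0.001314561856)
t = 41856 s

41856


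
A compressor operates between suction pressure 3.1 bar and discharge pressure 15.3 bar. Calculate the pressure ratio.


PR = P_high / P_low
PR = 15.3 / 3.1
PR = 4.935

4.935


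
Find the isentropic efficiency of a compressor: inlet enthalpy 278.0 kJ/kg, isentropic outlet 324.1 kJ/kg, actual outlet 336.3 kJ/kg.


dh_ideal = 324.1 - 278.0 = 46.1 kJ/kg
dh_actual = 336.3 - 278.0 = 58.3 kJ/kg
eta_s = dh_ideal / dh_actual = 46.1 / 58.3
eta_s = 0.7907

0.7907


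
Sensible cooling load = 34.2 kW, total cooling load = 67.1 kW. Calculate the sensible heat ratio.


SHR = Q_sensible / Q_total
SHR = 34.2 / 67.1
SHR = 0.51

0.51


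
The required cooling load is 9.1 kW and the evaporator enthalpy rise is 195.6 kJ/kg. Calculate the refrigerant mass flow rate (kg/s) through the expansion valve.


m_dot = Q / dh
m_dot = 9.1 / 195.6
m_dot = 0.0465 kg/s

0.0465


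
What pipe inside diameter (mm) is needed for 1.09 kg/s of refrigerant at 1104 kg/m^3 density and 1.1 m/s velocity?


A = m_dot / (rho * v) = 1.09 / (1104 * 1.1) = 0.0008975625823 m^2
d = sqrt(4*A/pi) * 1000
d = 33.8 mm

33.8


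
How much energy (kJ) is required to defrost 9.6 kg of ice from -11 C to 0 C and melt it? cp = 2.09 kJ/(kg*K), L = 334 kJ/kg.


Sensible heat = cp * dT = 2.09 * 11 = 22.99 kJ/kg
Total per kg = 22.99 + 334 = 356.99 kJ/kg
Q = m * total = 9.6 * 356.99
Q = 3427.1 kJ

3427.1


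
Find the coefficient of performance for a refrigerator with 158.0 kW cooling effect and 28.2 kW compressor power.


COP = Q_evap / W
COP = 158.0 / 28.2
COP = 5.603

5.603


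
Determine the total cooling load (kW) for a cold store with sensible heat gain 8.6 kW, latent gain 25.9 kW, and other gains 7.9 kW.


Q_total = Q_s + Q_l + Q_misc
Q_total = 8.6 + 25.9 + 7.9
Q_total = 42.4 kW

42.4


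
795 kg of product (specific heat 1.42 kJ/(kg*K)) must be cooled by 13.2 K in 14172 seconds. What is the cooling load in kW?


Q = m * cp * dT / t
Q = 795 * 1.42 * 13.2 / 14172
Q = 1.051 kW

1.051


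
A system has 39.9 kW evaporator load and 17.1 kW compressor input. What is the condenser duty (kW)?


Q_cond = Q_evap + W
Q_cond = 39.9 + 17.1
Q_cond = 57.0 kW

57.0


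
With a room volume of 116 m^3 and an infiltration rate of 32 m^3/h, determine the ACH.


ACH = flow / volume
ACH = 32 / 116
ACH = 0.276

0.276


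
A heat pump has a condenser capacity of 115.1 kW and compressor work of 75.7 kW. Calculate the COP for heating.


COP_hp = Q_cond / W
COP_hp = 115.1 / 75.7
COP_hp = 1.52

1.52


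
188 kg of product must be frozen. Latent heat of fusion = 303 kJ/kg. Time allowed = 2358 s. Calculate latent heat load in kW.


Q_lat = m * h_fg / t
Q_lat = 188 * 303 / 2358
Q_lat = 24.16 kW

24.16


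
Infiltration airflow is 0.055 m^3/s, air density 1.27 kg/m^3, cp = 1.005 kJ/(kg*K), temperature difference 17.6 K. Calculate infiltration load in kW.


Q = V_dot * rho * cp * dT
Q = 0.055 * 1.27 * 1.005 * 17.6
Q = 1.236 kW

1.236


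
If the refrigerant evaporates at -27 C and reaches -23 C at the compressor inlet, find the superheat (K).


Superheat = T_suction - T_evap
Superheat = -23 - (-27)
Superheat = 4 K

4


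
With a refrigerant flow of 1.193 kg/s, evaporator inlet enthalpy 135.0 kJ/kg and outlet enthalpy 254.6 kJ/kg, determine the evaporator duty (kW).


dh = 254.6 - 135.0 = 119.6 kJ/kg
Q_evap = m_dot * dh = 1.193 * 119.6
Q_evap = 142.68 kW

142.68


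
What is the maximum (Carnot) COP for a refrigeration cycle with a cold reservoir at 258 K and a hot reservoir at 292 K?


dT = 292 - 258 = 34 K
COP_carnot = T_cold / dT = 258 / 34
COP_carnot = 7.588

7.588


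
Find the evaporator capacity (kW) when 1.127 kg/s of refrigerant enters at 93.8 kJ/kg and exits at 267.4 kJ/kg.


dh = 267.4 - 93.8 = 173.6 kJ/kg
Q_evap = m_dot * dh = 1.127 * 173.6
Q_evap = 195.65 kW

195.65


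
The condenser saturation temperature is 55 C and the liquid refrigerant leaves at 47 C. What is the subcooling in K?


Subcooling = T_cond - T_liquid
Subcooling = 55 - 47
Subcooling = 8 K

8


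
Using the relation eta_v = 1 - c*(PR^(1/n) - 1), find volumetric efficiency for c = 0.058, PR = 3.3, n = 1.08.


PR^(1/n) = 3.3^(1/1.08) = 3.02068542
eta_v = 1 - 0.058 * (3.02068542 - 1)
eta_v = 0.8828

0.8828


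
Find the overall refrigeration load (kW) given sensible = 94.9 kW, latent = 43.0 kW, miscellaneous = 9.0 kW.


Q_total = Q_s + Q_l + Q_misc
Q_total = 94.9 + 43.0 + 9.0
Q_total = 146.9 kW

146.9


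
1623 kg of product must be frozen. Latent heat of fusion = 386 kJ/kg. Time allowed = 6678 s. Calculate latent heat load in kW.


Q_lat = m * h_fg / t
Q_lat = 1623 * 386 / 6678
Q_lat = 93.81 kW

93.81


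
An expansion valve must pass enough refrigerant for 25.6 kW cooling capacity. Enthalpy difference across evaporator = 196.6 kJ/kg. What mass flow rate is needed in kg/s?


m_dot = Q / dh
m_dot = 25.6 / 196.6
m_dot = 0.1302 kg/s

0.1302


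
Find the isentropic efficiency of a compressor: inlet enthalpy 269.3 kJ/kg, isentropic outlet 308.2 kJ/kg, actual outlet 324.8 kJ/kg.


dh_ideal = 308.2 - 269.3 = 38.9 kJ/kg
dh_actual = 324.8 - 269.3 = 55.5 kJ/kg
eta_s = dh_ideal / dh_actual = 38.9 / 55.5
eta_s = 0.7009

0.7009


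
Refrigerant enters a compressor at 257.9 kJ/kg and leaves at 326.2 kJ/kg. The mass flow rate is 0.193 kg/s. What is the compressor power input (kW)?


dh = 326.2 - 257.9 = 68.3 kJ/kg
W = m_dot * dh = 0.193 * 68.3 = 13.18 kW

13.18


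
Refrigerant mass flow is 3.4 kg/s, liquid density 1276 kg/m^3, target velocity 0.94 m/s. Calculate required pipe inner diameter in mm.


A = m_dot / (rho * v) = 3.4 / (1276 * 0.94) = 0.002834656173 m^2
d = sqrt(4*A/pi) * 1000
d = 60.1 mm

60.1


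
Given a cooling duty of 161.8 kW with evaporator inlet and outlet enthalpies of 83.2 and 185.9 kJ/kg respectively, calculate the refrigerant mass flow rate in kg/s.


dh = 185.9 - 83.2 = 102.7 kJ/kg
m_dot = Q / dh = 161.8 / 102.7 = 1.5755 kg/s

1.5755


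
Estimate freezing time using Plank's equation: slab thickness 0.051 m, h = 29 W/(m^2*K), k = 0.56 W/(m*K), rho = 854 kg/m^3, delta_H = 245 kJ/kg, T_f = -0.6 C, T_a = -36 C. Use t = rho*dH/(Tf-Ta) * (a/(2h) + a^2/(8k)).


dT = -0.6 - (-36) = 35.4 K
term1 = a/(2h) = 0.051/(2*29) = 0.0008793103448
term2 = a^2/(8k) = 0.051^2/(8*0.56) = 0.0005805803571
t = rho*dH*1000/dT * (term1 + term2)
t = 854*245*1000/35.4 * (0.0008793103448 + 0.0005805803571)
t = 8629 s

8629


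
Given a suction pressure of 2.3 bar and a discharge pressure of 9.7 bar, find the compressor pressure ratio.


PR = P_high / P_low
PR = 9.7 / 2.3
PR = 4.217

4.217


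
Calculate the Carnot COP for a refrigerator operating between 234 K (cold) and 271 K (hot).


dT = 271 - 234 = 37 K
COP_carnot = T_cold / dT = 234 / 37
COP_carnot = 6.324

6.324


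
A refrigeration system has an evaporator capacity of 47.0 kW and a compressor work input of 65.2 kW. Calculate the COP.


COP = Q_evap / W
COP = 47.0 / 65.2
COP = 0.721

0.721


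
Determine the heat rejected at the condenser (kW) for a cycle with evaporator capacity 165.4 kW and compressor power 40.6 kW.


Q_cond = Q_evap + W
Q_cond = 165.4 + 40.6
Q_cond = 206.0 kW

206.0


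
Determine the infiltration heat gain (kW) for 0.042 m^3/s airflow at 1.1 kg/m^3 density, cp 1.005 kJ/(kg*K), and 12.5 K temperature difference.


Q = V_dot * rho * cp * dT
Q = 0.042 * 1.1 * 1.005 * 12.5
Q = 0.58 kW

0.58


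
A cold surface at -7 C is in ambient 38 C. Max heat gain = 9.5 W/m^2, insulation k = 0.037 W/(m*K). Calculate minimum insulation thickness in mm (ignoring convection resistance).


dT = 38 - (-7) = 45 K
thickness = k * dT / q_max * 1000
thickness = 0.037 * 45 / 9.5 * 1000
thickness = 175.3 mm

175.3


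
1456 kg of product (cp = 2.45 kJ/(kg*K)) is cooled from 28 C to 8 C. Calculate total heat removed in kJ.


dT = 28 - (8) = 20 K
Q = m * cp * dT = 1456 * 2.45 * 20
Q = 71344 kJ

71344


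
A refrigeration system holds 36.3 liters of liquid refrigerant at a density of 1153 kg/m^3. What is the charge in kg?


Charge = V * rho / 1000
Charge = 36.3 * 1153 / 1000
Charge = 41.85 kg

41.85


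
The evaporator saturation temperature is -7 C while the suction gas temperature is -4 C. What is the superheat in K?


Superheat = T_suction - T_evap
Superheat = -4 - (-7)
Superheat = 3 K

3


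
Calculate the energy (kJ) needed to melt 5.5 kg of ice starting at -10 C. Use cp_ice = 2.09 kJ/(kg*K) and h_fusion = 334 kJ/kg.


Sensible heat = cp * dT = 2.09 * 10 = 20.9 kJ/kg
Total per kg = 20.9 + 334 = 354.9 kJ/kg
Q = m * total = 5.5 * 354.9
Q = 1952.0 kJ

1952.0


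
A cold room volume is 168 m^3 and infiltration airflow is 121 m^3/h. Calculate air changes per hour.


ACH = flow / volume
ACH = 121 / 168
ACH = 0.72

0.72


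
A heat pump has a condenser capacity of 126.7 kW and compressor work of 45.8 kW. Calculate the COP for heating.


COP_hp = Q_cond / W
COP_hp = 126.7 / 45.8
COP_hp = 2.766

2.766


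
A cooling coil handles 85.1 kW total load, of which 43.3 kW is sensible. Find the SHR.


SHR = Q_sensible / Q_total
SHR = 43.3 / 85.1
SHR = 0.509

0.509


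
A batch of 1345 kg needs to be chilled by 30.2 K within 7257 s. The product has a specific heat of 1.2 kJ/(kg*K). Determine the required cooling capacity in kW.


Q = m * cp * dT / t
Q = 1345 * 1.2 * 30.2 / 7257
Q = 6.717 kW

6.717


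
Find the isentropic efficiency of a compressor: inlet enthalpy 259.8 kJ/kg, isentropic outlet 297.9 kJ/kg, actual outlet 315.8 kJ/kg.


dh_ideal = 297.9 - 259.8 = 38.1 kJ/kg
dh_actual = 315.8 - 259.8 = 56.0 kJ/kg
eta_s = dh_ideal / dh_actual = 38.1 / 56.0
eta_s = 0.6804

0.6804


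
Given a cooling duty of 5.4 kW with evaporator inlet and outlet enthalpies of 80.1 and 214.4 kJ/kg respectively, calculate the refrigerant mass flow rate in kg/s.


dh = 214.4 - 80.1 = 134.3 kJ/kg
m_dot = Q / dh = 5.4 / 134.3 = 0.0402 kg/s

0.0402


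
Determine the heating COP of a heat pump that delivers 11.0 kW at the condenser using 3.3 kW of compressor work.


COP_hp = Q_cond / W
COP_hp = 11.0 / 3.3
COP_hp = 3.333

3.333


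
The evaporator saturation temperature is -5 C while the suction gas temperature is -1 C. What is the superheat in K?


Superheat = T_suction - T_evap
Superheat = -1 - (-5)
Superheat = 4 K

4


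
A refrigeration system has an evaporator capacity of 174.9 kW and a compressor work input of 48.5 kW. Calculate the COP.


COP = Q_evap / W
COP = 174.9 / 48.5
COP = 3.606

3.606


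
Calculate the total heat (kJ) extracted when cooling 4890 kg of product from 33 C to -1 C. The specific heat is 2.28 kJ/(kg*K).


dT = 33 - (-1) = 34 K
Q = m * cp * dT = 4890 * 2.28 * 34
Q = 379073 kJ

379073


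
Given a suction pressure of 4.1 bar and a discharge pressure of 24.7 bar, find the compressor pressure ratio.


PR = P_high / P_low
PR = 24.7 / 4.1
PR = 6.024

6.024


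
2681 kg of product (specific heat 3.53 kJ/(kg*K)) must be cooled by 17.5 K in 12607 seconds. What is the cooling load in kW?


Q = m * cp * dT / t
Q = 2681 * 3.53 * 17.5 / 12607
Q = 13.137 kW

13.137


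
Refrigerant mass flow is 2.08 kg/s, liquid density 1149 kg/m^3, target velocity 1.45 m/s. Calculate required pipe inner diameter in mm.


A = m_dot / (rho * v) = 2.08 / (1149 * 1.45) = 0.001248461931 m^2
d = sqrt(4*A/pi) * 1000
d = 39.9 mm

39.9


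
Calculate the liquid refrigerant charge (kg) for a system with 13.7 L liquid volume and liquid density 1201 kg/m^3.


Charge = V * rho / 1000
Charge = 13.7 * 1201 / 1000
Charge = 16.45 kg

16.45


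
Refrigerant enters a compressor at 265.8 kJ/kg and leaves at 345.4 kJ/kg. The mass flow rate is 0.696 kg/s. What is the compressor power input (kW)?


dh = 345.4 - 265.8 = 79.6 kJ/kg
W = m_dot * dh = 0.696 * 79.6 = 55.4 kW

55.4


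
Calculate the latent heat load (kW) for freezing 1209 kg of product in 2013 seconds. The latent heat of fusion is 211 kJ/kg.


Q_lat = m * h_fg / t
Q_lat = 1209 * 211 / 2013
Q_lat = 126.73 kW

126.73


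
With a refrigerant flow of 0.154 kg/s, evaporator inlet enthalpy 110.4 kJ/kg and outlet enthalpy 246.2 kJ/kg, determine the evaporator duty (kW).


dh = 246.2 - 110.4 = 135.8 kJ/kg
Q_evap = m_dot * dh = 0.154 * 135.8
Q_evap = 20.91 kW

20.91


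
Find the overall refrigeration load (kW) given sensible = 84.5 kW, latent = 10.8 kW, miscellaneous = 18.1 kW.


Q_total = Q_s + Q_l + Q_misc
Q_total = 84.5 + 10.8 + 18.1
Q_total = 113.4 kW

113.4


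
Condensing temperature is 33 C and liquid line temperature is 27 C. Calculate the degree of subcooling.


Subcooling = T_cond - T_liquid
Subcooling = 33 - 27
Subcooling = 6 K

6


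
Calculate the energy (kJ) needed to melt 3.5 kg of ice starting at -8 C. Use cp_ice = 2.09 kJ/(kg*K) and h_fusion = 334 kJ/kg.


Sensible heat = cp * dT = 2.09 * 8 = 16.72 kJ/kg
Total per kg = 16.72 + 334 = 350.72 kJ/kg
Q = m * total = 3.5 * 350.72
Q = 1227.5 kJ

1227.5


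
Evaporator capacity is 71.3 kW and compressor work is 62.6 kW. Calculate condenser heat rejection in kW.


Q_cond = Q_evap + W
Q_cond = 71.3 + 62.6
Q_cond = 133.9 kW

133.9


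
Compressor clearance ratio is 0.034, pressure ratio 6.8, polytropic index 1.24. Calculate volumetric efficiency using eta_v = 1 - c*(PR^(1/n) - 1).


PR^(1/n) = 6.8^(1/1.24) = 4.69221772
eta_v = 1 - 0.034 * (4.69221772 - 1)
eta_v = 0.8745

0.8745


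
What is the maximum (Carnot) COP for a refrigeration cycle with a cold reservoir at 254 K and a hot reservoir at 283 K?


dT = 283 - 254 = 29 K
COP_carnot = T_cold / dT = 254 / 29
COP_carnot = 8.759

8.759


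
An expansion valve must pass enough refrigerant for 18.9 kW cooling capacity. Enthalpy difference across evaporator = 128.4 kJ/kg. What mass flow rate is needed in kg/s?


m_dot = Q / dh
m_dot = 18.9 / 128.4
m_dot = 0.1472 kg/s

0.1472


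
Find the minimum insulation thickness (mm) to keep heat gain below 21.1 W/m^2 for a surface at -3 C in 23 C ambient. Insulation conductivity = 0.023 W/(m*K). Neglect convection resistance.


dT = 23 - (-3) = 26 K
thickness = k * dT / q_max * 1000
thickness = 0.023 * 26 / 21.1 * 1000
thickness = 28.3 mm

28.3


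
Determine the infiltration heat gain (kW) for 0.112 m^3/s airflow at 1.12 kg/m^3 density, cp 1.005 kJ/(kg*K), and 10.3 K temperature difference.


Q = V_dot * rho * cp * dT
Q = 0.112 * 1.12 * 1.005 * 10.3
Q = 1.298 kW

1.298


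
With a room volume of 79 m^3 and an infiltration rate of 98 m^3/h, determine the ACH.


ACH = flow / volume
ACH = 98 / 79
ACH = 1.241

1.241


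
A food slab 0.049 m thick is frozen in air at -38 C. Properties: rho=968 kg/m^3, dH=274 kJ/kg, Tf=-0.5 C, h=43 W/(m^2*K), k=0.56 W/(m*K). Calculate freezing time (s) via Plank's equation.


dT = -0.5 - (-38) = 37.5 K
term1 = a/(2h) = 0.049/(2*43) = 0.0005697674419
term2 = a^2/(8k) = 0.049^2/(8*0.56) = 0.0005359375
t = rho*dH*1000/dT * (term1 + term2)
t = 968*274*1000/37.5 * (0.0005697674419 + 0.0005359375)
t = 7820 s

7820


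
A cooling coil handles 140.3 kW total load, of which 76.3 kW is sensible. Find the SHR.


SHR = Q_sensible / Q_total
SHR = 76.3 / 140.3
SHR = 0.544

0.544


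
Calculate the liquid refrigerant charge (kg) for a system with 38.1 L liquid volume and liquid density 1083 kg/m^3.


Charge = V * rho / 1000
Charge = 38.1 * 1083 / 1000
Charge = 41.26 kg

41.26


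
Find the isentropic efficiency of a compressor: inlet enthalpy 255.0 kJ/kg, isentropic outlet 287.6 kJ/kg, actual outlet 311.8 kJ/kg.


dh_ideal = 287.6 - 255.0 = 32.6 kJ/kg
dh_actual = 311.8 - 255.0 = 56.8 kJ/kg
eta_s = dh_ideal / dh_actual = 32.6 / 56.8
eta_s = 0.5739

0.5739


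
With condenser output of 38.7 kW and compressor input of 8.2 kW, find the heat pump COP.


COP_hp = Q_cond / W
COP_hp = 38.7 / 8.2
COP_hp = 4.72

4.72


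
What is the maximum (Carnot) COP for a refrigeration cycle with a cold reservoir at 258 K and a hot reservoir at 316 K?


dT = 316 - 258 = 58 K
COP_carnot = T_cold / dT = 258 / 58
COP_carnot = 4.448

4.448


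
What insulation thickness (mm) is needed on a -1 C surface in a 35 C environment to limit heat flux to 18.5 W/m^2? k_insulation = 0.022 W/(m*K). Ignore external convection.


dT = 35 - (-1) = 36 K
thickness = k * dT / q_max * 1000
thickness = 0.022 * 36 / 18.5 * 1000
thickness = 42.8 mm

42.8


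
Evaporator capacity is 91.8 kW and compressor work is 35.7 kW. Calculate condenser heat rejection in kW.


Q_cond = Q_evap + W
Q_cond = 91.8 + 35.7
Q_cond = 127.5 kW

127.5


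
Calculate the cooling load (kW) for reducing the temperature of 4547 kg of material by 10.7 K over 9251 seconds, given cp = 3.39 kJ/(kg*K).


Q = m * cp * dT / t
Q = 4547 * 3.39 * 10.7 / 9251
Q = 17.829 kW

17.829


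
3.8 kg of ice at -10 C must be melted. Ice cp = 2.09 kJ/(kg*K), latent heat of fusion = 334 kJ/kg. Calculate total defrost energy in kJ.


Sensible heat = cp * dT = 2.09 * 10 = 20.9 kJ/kg
Total per kg = 20.9 + 334 = 354.9 kJ/kg
Q = m * total = 3.8 * 354.9
Q = 1348.6 kJ

1348.6


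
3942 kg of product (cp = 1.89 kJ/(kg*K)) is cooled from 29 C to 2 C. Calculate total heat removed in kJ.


dT = 29 - (2) = 27 K
Q = m * cp * dT = 3942 * 1.89 * 27
Q = 201160 kJ

201160


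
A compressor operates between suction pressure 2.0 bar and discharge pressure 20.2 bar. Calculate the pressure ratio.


PR = P_high / P_low
PR = 20.2 / 2.0
PR = 10.1

10.1


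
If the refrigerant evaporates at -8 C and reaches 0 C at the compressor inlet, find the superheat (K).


Superheat = T_suction - T_evap
Superheat = 0 - (-8)
Superheat = 8 K

8


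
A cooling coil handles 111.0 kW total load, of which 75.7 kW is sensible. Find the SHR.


SHR = Q_sensible / Q_total
SHR = 75.7 / 111.0
SHR = 0.682

0.682


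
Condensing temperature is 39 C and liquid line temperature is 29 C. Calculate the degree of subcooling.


Subcooling = T_cond - T_liquid
Subcooling = 39 - 29
Subcooling = 10 K

10


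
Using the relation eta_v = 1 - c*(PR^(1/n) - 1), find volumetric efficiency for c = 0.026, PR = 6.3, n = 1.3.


PR^(1/n) = 6.3^(1/1.3) = 4.1198115
eta_v = 1 - 0.026 * (4.1198115 - 1)
eta_v = 0.9189

0.9189


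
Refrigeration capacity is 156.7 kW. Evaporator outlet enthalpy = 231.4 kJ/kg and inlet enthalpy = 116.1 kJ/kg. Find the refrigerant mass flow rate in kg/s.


dh = 231.4 - 116.1 = 115.3 kJ/kg
m_dot = Q / dh = 156.7 / 115.3 = 1.3591 kg/s

1.3591


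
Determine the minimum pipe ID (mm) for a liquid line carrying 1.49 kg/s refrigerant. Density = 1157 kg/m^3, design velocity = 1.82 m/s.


A = m_dot / (rho * v) = 1.49 / (1157 * 1.82) = 0.0007075897309 m^2
d = sqrt(4*A/pi) * 1000
d = 30.0 mm

30.0


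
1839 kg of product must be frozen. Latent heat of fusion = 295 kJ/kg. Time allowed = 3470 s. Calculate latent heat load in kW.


Q_lat = m * h_fg / t
Q_lat = 1839 * 295 / 3470
Q_lat = 156.34 kW

156.34


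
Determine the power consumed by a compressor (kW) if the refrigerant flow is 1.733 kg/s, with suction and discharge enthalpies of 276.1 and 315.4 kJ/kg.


dh = 315.4 - 276.1 = 39.3 kJ/kg
W = m_dot * dh = 1.733 * 39.3 = 68.11 kW

68.11


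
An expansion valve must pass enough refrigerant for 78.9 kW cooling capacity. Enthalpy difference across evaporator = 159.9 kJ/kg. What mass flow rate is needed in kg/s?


m_dot = Q / dh
m_dot = 78.9 / 159.9
m_dot = 0.4934 kg/s

0.4934


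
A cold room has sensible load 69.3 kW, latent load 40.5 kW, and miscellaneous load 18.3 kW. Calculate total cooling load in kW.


Q_total = Q_s + Q_l + Q_misc
Q_total = 69.3 + 40.5 + 18.3
Q_total = 128.1 kW

128.1


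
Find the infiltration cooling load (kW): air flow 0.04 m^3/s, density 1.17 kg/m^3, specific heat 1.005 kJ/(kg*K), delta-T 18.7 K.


Q = V_dot * rho * cp * dT
Q = 0.04 * 1.17 * 1.005 * 18.7
Q = 0.88 kW

0.88


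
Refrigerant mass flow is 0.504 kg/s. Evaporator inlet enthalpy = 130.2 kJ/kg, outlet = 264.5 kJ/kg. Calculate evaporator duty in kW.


dh = 264.5 - 130.2 = 134.3 kJ/kg
Q_evap = m_dot * dh = 0.504 * 134.3
Q_evap = 67.69 kW

67.69


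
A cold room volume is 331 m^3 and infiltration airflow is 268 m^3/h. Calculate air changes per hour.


ACH = flow / volume
ACH = 268 / 331
ACH = 0.81

0.81


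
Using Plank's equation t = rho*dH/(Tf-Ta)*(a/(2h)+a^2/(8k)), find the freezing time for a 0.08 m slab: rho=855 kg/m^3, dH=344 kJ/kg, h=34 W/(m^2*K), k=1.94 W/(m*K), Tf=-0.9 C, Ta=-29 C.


dT = -0.9 - (-29) = 28.1 K
term1 = a/(2h) = 0.08/(2*34) = 0.001176470588
term2 = a^2/(8k) = 0.08^2/(8*1.94) = 0.000412371134
t = rho*dH*1000/dT * (term1 + term2)
t = 855*344*1000/28.1 * (0.001176470588 + 0.000412371134)
t = 16630 s

16630


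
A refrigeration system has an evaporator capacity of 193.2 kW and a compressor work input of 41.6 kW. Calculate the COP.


COP = Q_evap / W
COP = 193.2 / 41.6
COP = 4.644

4.644


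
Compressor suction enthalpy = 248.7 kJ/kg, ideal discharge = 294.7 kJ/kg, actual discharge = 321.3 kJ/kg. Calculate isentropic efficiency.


dh_ideal = 294.7 - 248.7 = 46.0 kJ/kg
dh_actual = 321.3 - 248.7 = 72.6 kJ/kg
eta_s = dh_ideal / dh_actual = 46.0 / 72.6
eta_s = 0.6336

0.6336


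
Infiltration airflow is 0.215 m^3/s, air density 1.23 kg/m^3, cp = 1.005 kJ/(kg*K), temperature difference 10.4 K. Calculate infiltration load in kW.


Q = V_dot * rho * cp * dT
Q = 0.215 * 1.23 * 1.005 * 10.4
Q = 2.764 kW

2.764


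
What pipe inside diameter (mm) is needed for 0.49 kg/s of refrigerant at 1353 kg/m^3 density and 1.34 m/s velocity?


A = m_dot / (rho * v) = 0.49 / (1353 * 1.34) = 0.0002702672888 m^2
d = sqrt(4*A/pi) * 1000
d = 18.6 mm

18.6


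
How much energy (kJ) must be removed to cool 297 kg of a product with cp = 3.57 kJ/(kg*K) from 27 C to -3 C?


dT = 27 - (-3) = 30 K
Q = m * cp * dT = 297 * 3.57 * 30
Q = 31809 kJ

31809


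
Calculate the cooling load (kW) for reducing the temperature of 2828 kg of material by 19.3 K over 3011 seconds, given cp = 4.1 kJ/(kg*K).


Q = m * cp * dT / t
Q = 2828 * 4.1 * 19.3 / 3011
Q = 74.321 kW

74.321
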